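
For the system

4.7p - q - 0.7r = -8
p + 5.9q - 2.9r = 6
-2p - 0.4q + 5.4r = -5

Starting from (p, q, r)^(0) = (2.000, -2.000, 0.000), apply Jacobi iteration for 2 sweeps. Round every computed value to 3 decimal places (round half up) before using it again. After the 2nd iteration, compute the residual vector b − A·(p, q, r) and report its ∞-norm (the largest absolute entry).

Iteration 1:
  p = (-8 - (-1)·-2.000 - (-0.7)·0.000) / (4.7) = -2.128
  q = (6 - (1)·2.000 - (-2.9)·0.000) / (5.9) = 0.678
  r = (-5 - (-2)·2.000 - (-0.4)·-2.000) / (5.4) = -0.333
Iteration 2:
  p = (-8 - (-1)·0.678 - (-0.7)·-0.333) / (4.7) = -1.607
  q = (6 - (1)·-2.128 - (-2.9)·-0.333) / (5.9) = 1.214
  r = (-5 - (-2)·-2.128 - (-0.4)·0.678) / (5.4) = -1.664
Residual b − A·x = (-0.398, -4.381, 1.257); ∞-norm = 4.381

4.381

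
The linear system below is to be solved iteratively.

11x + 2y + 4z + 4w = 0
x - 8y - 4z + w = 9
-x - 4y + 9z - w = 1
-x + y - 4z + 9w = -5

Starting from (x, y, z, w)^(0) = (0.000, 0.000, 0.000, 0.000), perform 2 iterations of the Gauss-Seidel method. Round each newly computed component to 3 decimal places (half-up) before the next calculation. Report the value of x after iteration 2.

Iteration 1:
  x = (0 - (2)·0.000 - (4)·0.000 - (4)·0.000) / (11) = 0.000
  y = (9 - (1)·0.000 - (-4)·0.000 - (1)·0.000) / (-8) = -1.125
  z = (1 - (-1)·0.000 - (-4)·-1.125 - (-1)·0.000) / (9) = -0.389
  w = (-5 - (-1)·0.000 - (1)·-1.125 - (-4)·-0.389) / (9) = -0.603
Iteration 2:
  x = (0 - (2)·-1.125 - (4)·-0.389 - (4)·-0.603) / (11) = 0.565
  y = (9 - (1)·0.565 - (-4)·-0.389 - (1)·-0.603) / (-8) = -0.935
  z = (1 - (-1)·0.565 - (-4)·-0.935 - (-1)·-0.603) / (9) = -0.309
  w = (-5 - (-1)·0.565 - (1)·-0.935 - (-4)·-0.309) / (9) = -0.526

0.565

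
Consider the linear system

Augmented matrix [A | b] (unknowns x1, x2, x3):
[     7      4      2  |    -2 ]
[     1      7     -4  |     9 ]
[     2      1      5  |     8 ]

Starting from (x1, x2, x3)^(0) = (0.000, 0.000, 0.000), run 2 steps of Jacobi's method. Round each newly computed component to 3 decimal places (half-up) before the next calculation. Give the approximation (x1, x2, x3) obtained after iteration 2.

(-1.478, 2.241, 1.457)

Iteration 1:
  x1 = (-2 - (4)·0.000 - (2)·0.000) / (7) = -0.286
  x2 = (9 - (1)·0.000 - (-4)·0.000) / (7) = 1.286
  x3 = (8 - (2)·0.000 - (1)·0.000) / (5) = 1.600
Iteration 2:
  x1 = (-2 - (4)·1.286 - (2)·1.600) / (7) = -1.478
  x2 = (9 - (1)·-0.286 - (-4)·1.600) / (7) = 2.241
  x3 = (8 - (2)·-0.286 - (1)·1.286) / (5) = 1.457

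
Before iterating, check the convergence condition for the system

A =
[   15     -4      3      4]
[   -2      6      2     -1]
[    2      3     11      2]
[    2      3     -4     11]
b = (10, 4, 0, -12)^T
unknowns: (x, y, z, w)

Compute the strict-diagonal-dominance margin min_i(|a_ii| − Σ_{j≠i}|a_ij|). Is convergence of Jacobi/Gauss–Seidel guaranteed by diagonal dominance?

1

row 1: |15| − (4+3+4) = 4
row 2: |6| − (2+2+1) = 1
row 3: |11| − (2+3+2) = 4
row 4: |11| − (2+3+4) = 2
minimum over rows = 1 → strictly diagonally dominant (convergence guaranteed)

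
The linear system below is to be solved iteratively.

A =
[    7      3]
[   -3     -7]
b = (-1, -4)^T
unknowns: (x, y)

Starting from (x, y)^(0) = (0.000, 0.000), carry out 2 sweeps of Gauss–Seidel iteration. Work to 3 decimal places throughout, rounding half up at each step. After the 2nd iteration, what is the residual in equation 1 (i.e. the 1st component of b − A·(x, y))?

-0.349

Iteration 1:
  x = (-1 - (3)·0.000) / (7) = -0.143
  y = (-4 - (-3)·-0.143) / (-7) = 0.633
Iteration 2:
  x = (-1 - (3)·0.633) / (7) = -0.414
  y = (-4 - (-3)·-0.414) / (-7) = 0.749
Residual b − A·x = (-0.349, 0.001)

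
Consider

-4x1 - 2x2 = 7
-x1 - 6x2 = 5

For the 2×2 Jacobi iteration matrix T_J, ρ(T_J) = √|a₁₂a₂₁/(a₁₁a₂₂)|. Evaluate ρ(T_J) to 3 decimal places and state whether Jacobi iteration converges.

0.289

a₁₂a₂₁/(a₁₁a₂₂) = (-2)·(-1) / ((-4)·(-6)) = 0.083333
ρ = √|0.083333| = √0.083333 = 0.289
ρ < 1, so Jacobi converges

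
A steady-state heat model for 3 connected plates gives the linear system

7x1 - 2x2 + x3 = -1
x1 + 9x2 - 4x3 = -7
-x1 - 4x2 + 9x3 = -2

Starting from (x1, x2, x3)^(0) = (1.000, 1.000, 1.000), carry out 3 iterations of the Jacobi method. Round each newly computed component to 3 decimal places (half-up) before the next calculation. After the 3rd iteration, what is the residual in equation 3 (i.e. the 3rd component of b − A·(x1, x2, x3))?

-1.146

Iteration 1:
  x1 = (-1 - (-2)·1.000 - (1)·1.000) / (7) = 0.000
  x2 = (-7 - (1)·1.000 - (-4)·1.000) / (9) = -0.444
  x3 = (-2 - (-1)·1.000 - (-4)·1.000) / (9) = 0.333
Iteration 2:
  x1 = (-1 - (-2)·-0.444 - (1)·0.333) / (7) = -0.317
  x2 = (-7 - (1)·0.000 - (-4)·0.333) / (9) = -0.630
  x3 = (-2 - (-1)·0.000 - (-4)·-0.444) / (9) = -0.420
Iteration 3:
  x1 = (-1 - (-2)·-0.630 - (1)·-0.420) / (7) = -0.263
  x2 = (-7 - (1)·-0.317 - (-4)·-0.420) / (9) = -0.929
  x3 = (-2 - (-1)·-0.317 - (-4)·-0.630) / (9) = -0.537
Residual b − A·x = (-0.480, -0.524, -1.146)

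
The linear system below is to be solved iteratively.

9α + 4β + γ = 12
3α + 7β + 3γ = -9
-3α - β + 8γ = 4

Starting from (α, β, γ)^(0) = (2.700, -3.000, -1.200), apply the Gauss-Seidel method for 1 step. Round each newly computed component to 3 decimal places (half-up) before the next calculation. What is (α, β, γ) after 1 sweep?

(2.800, -1.971, 1.304)

Iteration 1:
  α = (12 - (4)·-3.000 - (1)·-1.200) / (9) = 2.800
  β = (-9 - (3)·2.800 - (3)·-1.200) / (7) = -1.971
  γ = (4 - (-3)·2.800 - (-1)·-1.971) / (8) = 1.304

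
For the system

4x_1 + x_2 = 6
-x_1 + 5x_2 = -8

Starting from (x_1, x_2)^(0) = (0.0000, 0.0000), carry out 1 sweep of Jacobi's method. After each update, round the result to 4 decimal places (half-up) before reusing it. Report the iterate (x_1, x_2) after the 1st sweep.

(1.5000, -1.6000)

Iteration 1:
  x_1 = (6 - (1)·0.0000) / (4) = 1.5000
  x_2 = (-8 - (-1)·0.0000) / (5) = -1.6000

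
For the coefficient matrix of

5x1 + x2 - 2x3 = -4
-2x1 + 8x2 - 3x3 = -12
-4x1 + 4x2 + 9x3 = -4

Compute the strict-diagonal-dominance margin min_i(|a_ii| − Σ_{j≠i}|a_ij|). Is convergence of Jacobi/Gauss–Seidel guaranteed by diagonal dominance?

row 1: |5| − (1+2) = 2
row 2: |8| − (2+3) = 3
row 3: |9| − (4+4) = 1
minimum over rows = 1 → strictly diagonally dominant (convergence guaranteed)

1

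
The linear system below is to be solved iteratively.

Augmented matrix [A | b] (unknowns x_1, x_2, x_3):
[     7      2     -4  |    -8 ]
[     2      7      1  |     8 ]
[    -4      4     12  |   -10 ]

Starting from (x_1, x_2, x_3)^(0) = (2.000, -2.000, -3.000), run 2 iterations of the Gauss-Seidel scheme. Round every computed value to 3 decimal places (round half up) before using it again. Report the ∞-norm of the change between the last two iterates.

Iteration 1:
  x_1 = (-8 - (2)·-2.000 - (-4)·-3.000) / (7) = -2.286
  x_2 = (8 - (2)·-2.286 - (1)·-3.000) / (7) = 2.225
  x_3 = (-10 - (-4)·-2.286 - (4)·2.225) / (12) = -2.337
Iteration 2:
  x_1 = (-8 - (2)·2.225 - (-4)·-2.337) / (7) = -3.114
  x_2 = (8 - (2)·-3.114 - (1)·-2.337) / (7) = 2.366
  x_3 = (-10 - (-4)·-3.114 - (4)·2.366) / (12) = -2.660
Change: (-0.828, 0.141, -0.323) → max |·| = 0.828

0.828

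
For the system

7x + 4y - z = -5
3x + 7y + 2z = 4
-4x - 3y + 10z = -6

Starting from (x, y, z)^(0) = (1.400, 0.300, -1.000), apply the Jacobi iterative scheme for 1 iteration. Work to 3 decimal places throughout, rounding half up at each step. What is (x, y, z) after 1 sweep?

Iteration 1:
  x = (-5 - (4)·0.300 - (-1)·-1.000) / (7) = -1.029
  y = (4 - (3)·1.400 - (2)·-1.000) / (7) = 0.257
  z = (-6 - (-4)·1.400 - (-3)·0.300) / (10) = 0.050

(-1.029, 0.257, 0.050)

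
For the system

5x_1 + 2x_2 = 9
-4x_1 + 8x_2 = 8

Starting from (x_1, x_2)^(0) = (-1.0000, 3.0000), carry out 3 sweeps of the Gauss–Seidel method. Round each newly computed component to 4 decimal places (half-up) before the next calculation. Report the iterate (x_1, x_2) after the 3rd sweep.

(1.1440, 1.5720)

Iteration 1:
  x_1 = (9 - (2)·3.0000) / (5) = 0.6000
  x_2 = (8 - (-4)·0.6000) / (8) = 1.3000
Iteration 2:
  x_1 = (9 - (2)·1.3000) / (5) = 1.2800
  x_2 = (8 - (-4)·1.2800) / (8) = 1.6400
Iteration 3:
  x_1 = (9 - (2)·1.6400) / (5) = 1.1440
  x_2 = (8 - (-4)·1.1440) / (8) = 1.5720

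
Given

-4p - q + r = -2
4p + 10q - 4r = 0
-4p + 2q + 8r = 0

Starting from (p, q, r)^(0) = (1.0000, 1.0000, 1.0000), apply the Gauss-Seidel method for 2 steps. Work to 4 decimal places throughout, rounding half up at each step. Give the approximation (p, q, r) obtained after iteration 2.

(0.5000, -0.1200, 0.2800)

Iteration 1:
  p = (-2 - (-1)·1.0000 - (1)·1.0000) / (-4) = 0.5000
  q = (0 - (4)·0.5000 - (-4)·1.0000) / (10) = 0.2000
  r = (0 - (-4)·0.5000 - (2)·0.2000) / (8) = 0.2000
Iteration 2:
  p = (-2 - (-1)·0.2000 - (1)·0.2000) / (-4) = 0.5000
  q = (0 - (4)·0.5000 - (-4)·0.2000) / (10) = -0.1200
  r = (0 - (-4)·0.5000 - (2)·-0.1200) / (8) = 0.2800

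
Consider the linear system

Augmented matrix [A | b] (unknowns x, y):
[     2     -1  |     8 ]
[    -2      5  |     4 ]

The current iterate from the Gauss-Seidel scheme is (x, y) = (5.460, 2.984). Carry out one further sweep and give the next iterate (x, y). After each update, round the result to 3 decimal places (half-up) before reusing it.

One sweep:
  x = (8 - (-1)·2.984) / (2) = 5.492
  y = (4 - (-2)·5.492) / (5) = 2.997

(5.492, 2.997)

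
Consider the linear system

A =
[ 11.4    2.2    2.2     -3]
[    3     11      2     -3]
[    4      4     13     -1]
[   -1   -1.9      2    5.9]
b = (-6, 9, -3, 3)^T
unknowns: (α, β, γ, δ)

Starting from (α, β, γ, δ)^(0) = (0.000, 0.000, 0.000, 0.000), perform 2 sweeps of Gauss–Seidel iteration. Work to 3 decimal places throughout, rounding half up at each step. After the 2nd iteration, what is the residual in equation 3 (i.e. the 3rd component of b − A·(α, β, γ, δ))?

0.127

Iteration 1:
  α = (-6 - (2.2)·0.000 - (2.2)·0.000 - (-3)·0.000) / (11.4) = -0.526
  β = (9 - (3)·-0.526 - (2)·0.000 - (-3)·0.000) / (11) = 0.962
  γ = (-3 - (4)·-0.526 - (4)·0.962 - (-1)·0.000) / (13) = -0.365
  δ = (3 - (-1)·-0.526 - (-1.9)·0.962 - (2)·-0.365) / (5.9) = 0.853
Iteration 2:
  α = (-6 - (2.2)·0.962 - (2.2)·-0.365 - (-3)·0.853) / (11.4) = -0.417
  β = (9 - (3)·-0.417 - (2)·-0.365 - (-3)·0.853) / (11) = 1.231
  γ = (-3 - (4)·-0.417 - (4)·1.231 - (-1)·0.853) / (13) = -0.416
  δ = (3 - (-1)·-0.417 - (-1.9)·1.231 - (2)·-0.416) / (5.9) = 0.975
Residual b − A·x = (-0.114, 0.467, 0.127, 0.001)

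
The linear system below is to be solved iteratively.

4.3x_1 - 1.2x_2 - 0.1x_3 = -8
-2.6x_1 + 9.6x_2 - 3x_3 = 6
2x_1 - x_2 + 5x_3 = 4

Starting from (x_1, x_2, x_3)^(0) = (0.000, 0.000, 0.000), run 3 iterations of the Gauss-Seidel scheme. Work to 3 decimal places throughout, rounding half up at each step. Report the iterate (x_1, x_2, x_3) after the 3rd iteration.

(-1.646, 0.692, 1.597)

Iteration 1:
  x_1 = (-8 - (-1.2)·0.000 - (-0.1)·0.000) / (4.3) = -1.860
  x_2 = (6 - (-2.6)·-1.860 - (-3)·0.000) / (9.6) = 0.121
  x_3 = (4 - (2)·-1.860 - (-1)·0.121) / (5) = 1.568
Iteration 2:
  x_1 = (-8 - (-1.2)·0.121 - (-0.1)·1.568) / (4.3) = -1.790
  x_2 = (6 - (-2.6)·-1.790 - (-3)·1.568) / (9.6) = 0.630
  x_3 = (4 - (2)·-1.790 - (-1)·0.630) / (5) = 1.642
Iteration 3:
  x_1 = (-8 - (-1.2)·0.630 - (-0.1)·1.642) / (4.3) = -1.646
  x_2 = (6 - (-2.6)·-1.646 - (-3)·1.642) / (9.6) = 0.692
  x_3 = (4 - (2)·-1.646 - (-1)·0.692) / (5) = 1.597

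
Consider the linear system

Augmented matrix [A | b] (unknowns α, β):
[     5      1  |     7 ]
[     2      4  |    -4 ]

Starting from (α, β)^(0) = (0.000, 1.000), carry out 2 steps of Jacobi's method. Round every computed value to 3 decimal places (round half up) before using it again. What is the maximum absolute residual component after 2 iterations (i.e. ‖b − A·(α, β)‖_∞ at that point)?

0.800

Iteration 1:
  α = (7 - (1)·1.000) / (5) = 1.200
  β = (-4 - (2)·0.000) / (4) = -1.000
Iteration 2:
  α = (7 - (1)·-1.000) / (5) = 1.600
  β = (-4 - (2)·1.200) / (4) = -1.600
Residual b − A·x = (0.600, -0.800); ∞-norm = 0.800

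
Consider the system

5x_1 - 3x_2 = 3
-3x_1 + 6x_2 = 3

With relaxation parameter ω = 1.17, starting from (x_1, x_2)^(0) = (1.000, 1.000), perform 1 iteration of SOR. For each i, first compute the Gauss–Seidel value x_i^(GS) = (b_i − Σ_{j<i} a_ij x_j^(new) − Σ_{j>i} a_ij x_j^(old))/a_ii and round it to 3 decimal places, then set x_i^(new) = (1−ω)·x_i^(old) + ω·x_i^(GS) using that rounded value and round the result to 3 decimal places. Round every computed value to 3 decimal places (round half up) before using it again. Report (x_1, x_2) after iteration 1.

Iteration 1:
  x_1: GS value = (3 - (-3)·1.000) / (5) = 1.200;  x_1 ← (1−ω)·1.000 + ω·1.200 = 1.234
  x_2: GS value = (3 - (-3)·1.234) / (6) = 1.117;  x_2 ← (1−ω)·1.000 + ω·1.117 = 1.137

(1.234, 1.137)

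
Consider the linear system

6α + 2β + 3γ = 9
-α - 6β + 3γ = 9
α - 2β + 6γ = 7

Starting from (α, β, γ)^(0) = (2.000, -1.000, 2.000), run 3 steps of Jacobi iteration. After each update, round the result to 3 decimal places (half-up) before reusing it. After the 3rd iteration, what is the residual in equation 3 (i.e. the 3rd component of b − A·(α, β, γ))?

Iteration 1:
  α = (9 - (2)·-1.000 - (3)·2.000) / (6) = 0.833
  β = (9 - (-1)·2.000 - (3)·2.000) / (-6) = -0.833
  γ = (7 - (1)·2.000 - (-2)·-1.000) / (6) = 0.500
Iteration 2:
  α = (9 - (2)·-0.833 - (3)·0.500) / (6) = 1.528
  β = (9 - (-1)·0.833 - (3)·0.500) / (-6) = -1.389
  γ = (7 - (1)·0.833 - (-2)·-0.833) / (6) = 0.750
Iteration 3:
  α = (9 - (2)·-1.389 - (3)·0.750) / (6) = 1.588
  β = (9 - (-1)·1.528 - (3)·0.750) / (-6) = -1.380
  γ = (7 - (1)·1.528 - (-2)·-1.389) / (6) = 0.449
Residual b − A·x = (0.885, 0.961, -0.042)

-0.042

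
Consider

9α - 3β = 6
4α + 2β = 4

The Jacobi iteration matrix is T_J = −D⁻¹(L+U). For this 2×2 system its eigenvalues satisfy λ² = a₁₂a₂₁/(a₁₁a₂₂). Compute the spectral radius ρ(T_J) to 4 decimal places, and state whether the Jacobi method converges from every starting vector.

a₁₂a₂₁/(a₁₁a₂₂) = (-3)·(4) / ((9)·(2)) = -0.666667
ρ = √|-0.666667| = √0.666667 = 0.8165
ρ < 1, so Jacobi converges

0.8165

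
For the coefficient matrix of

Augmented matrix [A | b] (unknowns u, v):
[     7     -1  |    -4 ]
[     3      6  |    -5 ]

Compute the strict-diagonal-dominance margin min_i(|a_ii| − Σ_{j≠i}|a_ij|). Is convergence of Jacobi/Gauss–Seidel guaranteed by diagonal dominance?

3

row 1: |7| − (1) = 6
row 2: |6| − (3) = 3
minimum over rows = 3 → strictly diagonally dominant (convergence guaranteed)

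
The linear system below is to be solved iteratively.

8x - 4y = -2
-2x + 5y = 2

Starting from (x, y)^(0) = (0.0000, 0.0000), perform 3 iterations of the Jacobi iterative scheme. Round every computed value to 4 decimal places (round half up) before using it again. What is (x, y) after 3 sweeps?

Iteration 1:
  x = (-2 - (-4)·0.0000) / (8) = -0.2500
  y = (2 - (-2)·0.0000) / (5) = 0.4000
Iteration 2:
  x = (-2 - (-4)·0.4000) / (8) = -0.0500
  y = (2 - (-2)·-0.2500) / (5) = 0.3000
Iteration 3:
  x = (-2 - (-4)·0.3000) / (8) = -0.1000
  y = (2 - (-2)·-0.0500) / (5) = 0.3800

(-0.1000, 0.3800)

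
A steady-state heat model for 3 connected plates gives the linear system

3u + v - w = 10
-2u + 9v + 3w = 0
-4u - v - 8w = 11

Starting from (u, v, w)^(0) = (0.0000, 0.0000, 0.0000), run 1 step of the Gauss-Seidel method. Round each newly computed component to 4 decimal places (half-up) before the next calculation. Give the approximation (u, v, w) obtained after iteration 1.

Iteration 1:
  u = (10 - (1)·0.0000 - (-1)·0.0000) / (3) = 3.3333
  v = (0 - (-2)·3.3333 - (3)·0.0000) / (9) = 0.7407
  w = (11 - (-4)·3.3333 - (-1)·0.7407) / (-8) = -3.1342

(3.3333, 0.7407, -3.1342)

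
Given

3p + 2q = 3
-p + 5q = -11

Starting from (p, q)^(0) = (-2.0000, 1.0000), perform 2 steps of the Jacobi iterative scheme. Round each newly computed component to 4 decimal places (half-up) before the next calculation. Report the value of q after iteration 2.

Iteration 1:
  p = (3 - (2)·1.0000) / (3) = 0.3333
  q = (-11 - (-1)·-2.0000) / (5) = -2.6000
Iteration 2:
  p = (3 - (2)·-2.6000) / (3) = 2.7333
  q = (-11 - (-1)·0.3333) / (5) = -2.1333

-2.1333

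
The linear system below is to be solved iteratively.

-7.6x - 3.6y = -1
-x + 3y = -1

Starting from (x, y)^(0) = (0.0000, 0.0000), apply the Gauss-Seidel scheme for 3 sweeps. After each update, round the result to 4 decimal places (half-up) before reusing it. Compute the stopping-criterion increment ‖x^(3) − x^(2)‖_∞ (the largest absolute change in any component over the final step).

Iteration 1:
  x = (-1 - (-3.6)·0.0000) / (-7.6) = 0.1316
  y = (-1 - (-1)·0.1316) / (3) = -0.2895
Iteration 2:
  x = (-1 - (-3.6)·-0.2895) / (-7.6) = 0.2687
  y = (-1 - (-1)·0.2687) / (3) = -0.2438
Iteration 3:
  x = (-1 - (-3.6)·-0.2438) / (-7.6) = 0.2471
  y = (-1 - (-1)·0.2471) / (3) = -0.2510
Change: (-0.0216, -0.0072) → max |·| = 0.0216

0.0216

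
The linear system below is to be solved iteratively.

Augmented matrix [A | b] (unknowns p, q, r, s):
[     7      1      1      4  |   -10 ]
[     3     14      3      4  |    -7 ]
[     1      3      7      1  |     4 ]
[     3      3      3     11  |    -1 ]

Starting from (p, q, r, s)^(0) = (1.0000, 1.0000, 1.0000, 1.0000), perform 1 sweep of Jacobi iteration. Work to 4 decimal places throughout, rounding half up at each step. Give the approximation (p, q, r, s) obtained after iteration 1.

(-2.2857, -1.2143, -0.1429, -0.9091)

Iteration 1:
  p = (-10 - (1)·1.0000 - (1)·1.0000 - (4)·1.0000) / (7) = -2.2857
  q = (-7 - (3)·1.0000 - (3)·1.0000 - (4)·1.0000) / (14) = -1.2143
  r = (4 - (1)·1.0000 - (3)·1.0000 - (1)·1.0000) / (7) = -0.1429
  s = (-1 - (3)·1.0000 - (3)·1.0000 - (3)·1.0000) / (11) = -0.9091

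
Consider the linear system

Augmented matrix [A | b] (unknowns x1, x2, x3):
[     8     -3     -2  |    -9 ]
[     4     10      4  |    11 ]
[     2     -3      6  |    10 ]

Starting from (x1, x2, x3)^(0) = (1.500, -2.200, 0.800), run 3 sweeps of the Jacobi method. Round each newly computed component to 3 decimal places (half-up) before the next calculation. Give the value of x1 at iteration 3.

0.125

Iteration 1:
  x1 = (-9 - (-3)·-2.200 - (-2)·0.800) / (8) = -1.750
  x2 = (11 - (4)·1.500 - (4)·0.800) / (10) = 0.180
  x3 = (10 - (2)·1.500 - (-3)·-2.200) / (6) = 0.067
Iteration 2:
  x1 = (-9 - (-3)·0.180 - (-2)·0.067) / (8) = -1.041
  x2 = (11 - (4)·-1.750 - (4)·0.067) / (10) = 1.773
  x3 = (10 - (2)·-1.750 - (-3)·0.180) / (6) = 2.340
Iteration 3:
  x1 = (-9 - (-3)·1.773 - (-2)·2.340) / (8) = 0.125
  x2 = (11 - (4)·-1.041 - (4)·2.340) / (10) = 0.580
  x3 = (10 - (2)·-1.041 - (-3)·1.773) / (6) = 2.900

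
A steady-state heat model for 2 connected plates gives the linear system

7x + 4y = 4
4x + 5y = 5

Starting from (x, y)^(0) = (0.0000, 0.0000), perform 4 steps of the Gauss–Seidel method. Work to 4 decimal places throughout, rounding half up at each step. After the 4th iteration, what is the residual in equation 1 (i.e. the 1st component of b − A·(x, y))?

-0.2074

Iteration 1:
  x = (4 - (4)·0.0000) / (7) = 0.5714
  y = (5 - (4)·0.5714) / (5) = 0.5429
Iteration 2:
  x = (4 - (4)·0.5429) / (7) = 0.2612
  y = (5 - (4)·0.2612) / (5) = 0.7910
Iteration 3:
  x = (4 - (4)·0.7910) / (7) = 0.1194
  y = (5 - (4)·0.1194) / (5) = 0.9045
Iteration 4:
  x = (4 - (4)·0.9045) / (7) = 0.0546
  y = (5 - (4)·0.0546) / (5) = 0.9563
Residual b − A·x = (-0.2074, 0.0001)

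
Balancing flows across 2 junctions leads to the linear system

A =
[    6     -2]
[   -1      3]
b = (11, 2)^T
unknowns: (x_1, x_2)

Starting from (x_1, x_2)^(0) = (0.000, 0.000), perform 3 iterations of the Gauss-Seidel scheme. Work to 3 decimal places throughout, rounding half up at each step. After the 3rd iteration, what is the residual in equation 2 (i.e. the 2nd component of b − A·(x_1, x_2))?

-0.001

Iteration 1:
  x_1 = (11 - (-2)·0.000) / (6) = 1.833
  x_2 = (2 - (-1)·1.833) / (3) = 1.278
Iteration 2:
  x_1 = (11 - (-2)·1.278) / (6) = 2.259
  x_2 = (2 - (-1)·2.259) / (3) = 1.420
Iteration 3:
  x_1 = (11 - (-2)·1.420) / (6) = 2.307
  x_2 = (2 - (-1)·2.307) / (3) = 1.436
Residual b − A·x = (0.030, -0.001)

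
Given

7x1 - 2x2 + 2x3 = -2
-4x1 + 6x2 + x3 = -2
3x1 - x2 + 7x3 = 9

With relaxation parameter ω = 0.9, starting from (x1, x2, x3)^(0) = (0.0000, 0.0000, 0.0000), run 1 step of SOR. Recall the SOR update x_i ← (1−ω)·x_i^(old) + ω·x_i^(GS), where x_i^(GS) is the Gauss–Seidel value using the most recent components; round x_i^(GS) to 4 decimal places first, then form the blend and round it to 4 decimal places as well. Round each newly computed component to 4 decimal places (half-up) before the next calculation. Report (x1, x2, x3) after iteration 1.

(-0.2571, -0.4542, 1.1979)

Iteration 1:
  x1: GS value = (-2 - (-2)·0.0000 - (2)·0.0000) / (7) = -0.2857;  x1 ← (1−ω)·0.0000 + ω·-0.2857 = -0.2571
  x2: GS value = (-2 - (-4)·-0.2571 - (1)·0.0000) / (6) = -0.5047;  x2 ← (1−ω)·0.0000 + ω·-0.5047 = -0.4542
  x3: GS value = (9 - (3)·-0.2571 - (-1)·-0.4542) / (7) = 1.3310;  x3 ← (1−ω)·0.0000 + ω·1.3310 = 1.1979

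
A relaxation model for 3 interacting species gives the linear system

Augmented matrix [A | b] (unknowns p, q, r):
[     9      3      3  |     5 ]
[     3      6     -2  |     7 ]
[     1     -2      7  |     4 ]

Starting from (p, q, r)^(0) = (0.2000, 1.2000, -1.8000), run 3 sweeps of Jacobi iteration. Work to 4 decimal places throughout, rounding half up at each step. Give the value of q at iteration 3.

1.3132

Iteration 1:
  p = (5 - (3)·1.2000 - (3)·-1.8000) / (9) = 0.7556
  q = (7 - (3)·0.2000 - (-2)·-1.8000) / (6) = 0.4667
  r = (4 - (1)·0.2000 - (-2)·1.2000) / (7) = 0.8857
Iteration 2:
  p = (5 - (3)·0.4667 - (3)·0.8857) / (9) = 0.1048
  q = (7 - (3)·0.7556 - (-2)·0.8857) / (6) = 1.0841
  r = (4 - (1)·0.7556 - (-2)·0.4667) / (7) = 0.5968
Iteration 3:
  p = (5 - (3)·1.0841 - (3)·0.5968) / (9) = -0.0047
  q = (7 - (3)·0.1048 - (-2)·0.5968) / (6) = 1.3132
  r = (4 - (1)·0.1048 - (-2)·1.0841) / (7) = 0.8662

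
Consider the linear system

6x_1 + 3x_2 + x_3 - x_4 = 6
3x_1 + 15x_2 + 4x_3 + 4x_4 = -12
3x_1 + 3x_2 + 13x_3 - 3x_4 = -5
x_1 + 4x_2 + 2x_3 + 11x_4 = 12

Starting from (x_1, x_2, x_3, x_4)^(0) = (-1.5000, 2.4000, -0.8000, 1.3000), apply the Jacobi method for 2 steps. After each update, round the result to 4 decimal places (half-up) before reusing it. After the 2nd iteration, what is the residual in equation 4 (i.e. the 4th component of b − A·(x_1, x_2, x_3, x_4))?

-0.5594

Iteration 1:
  x_1 = (6 - (3)·2.4000 - (1)·-0.8000 - (-1)·1.3000) / (6) = 0.1500
  x_2 = (-12 - (3)·-1.5000 - (4)·-0.8000 - (4)·1.3000) / (15) = -0.6333
  x_3 = (-5 - (3)·-1.5000 - (3)·2.4000 - (-3)·1.3000) / (13) = -0.2923
  x_4 = (12 - (1)·-1.5000 - (4)·2.4000 - (2)·-0.8000) / (11) = 0.5000
Iteration 2:
  x_1 = (6 - (3)·-0.6333 - (1)·-0.2923 - (-1)·0.5000) / (6) = 1.4487
  x_2 = (-12 - (3)·0.1500 - (4)·-0.2923 - (4)·0.5000) / (15) = -0.8854
  x_3 = (-5 - (3)·0.1500 - (3)·-0.6333 - (-3)·0.5000) / (13) = -0.1577
  x_4 = (12 - (1)·0.1500 - (4)·-0.6333 - (2)·-0.2923) / (11) = 1.3607
Residual b − A·x = (1.4824, -7.8771, -0.5577, -0.5594)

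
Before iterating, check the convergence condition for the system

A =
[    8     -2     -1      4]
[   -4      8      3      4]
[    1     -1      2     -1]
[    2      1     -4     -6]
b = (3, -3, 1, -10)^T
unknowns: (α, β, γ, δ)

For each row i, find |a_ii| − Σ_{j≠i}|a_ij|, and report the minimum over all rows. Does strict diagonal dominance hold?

-3

row 1: |8| − (2+1+4) = 1
row 2: |8| − (4+3+4) = -3
row 3: |2| − (1+1+1) = -1
row 4: |-6| − (2+1+4) = -1
minimum over rows = -3 → not strictly diagonally dominant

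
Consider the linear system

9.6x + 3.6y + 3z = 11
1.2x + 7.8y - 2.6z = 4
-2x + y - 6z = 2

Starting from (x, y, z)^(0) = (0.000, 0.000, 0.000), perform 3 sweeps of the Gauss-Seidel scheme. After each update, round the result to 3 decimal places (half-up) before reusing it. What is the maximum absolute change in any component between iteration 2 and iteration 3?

Iteration 1:
  x = (11 - (3.6)·0.000 - (3)·0.000) / (9.6) = 1.146
  y = (4 - (1.2)·1.146 - (-2.6)·0.000) / (7.8) = 0.337
  z = (2 - (-2)·1.146 - (1)·0.337) / (-6) = -0.659
Iteration 2:
  x = (11 - (3.6)·0.337 - (3)·-0.659) / (9.6) = 1.225
  y = (4 - (1.2)·1.225 - (-2.6)·-0.659) / (7.8) = 0.105
  z = (2 - (-2)·1.225 - (1)·0.105) / (-6) = -0.724
Iteration 3:
  x = (11 - (3.6)·0.105 - (3)·-0.724) / (9.6) = 1.333
  y = (4 - (1.2)·1.333 - (-2.6)·-0.724) / (7.8) = 0.066
  z = (2 - (-2)·1.333 - (1)·0.066) / (-6) = -0.767
Change: (0.108, -0.039, -0.043) → max |·| = 0.108

0.108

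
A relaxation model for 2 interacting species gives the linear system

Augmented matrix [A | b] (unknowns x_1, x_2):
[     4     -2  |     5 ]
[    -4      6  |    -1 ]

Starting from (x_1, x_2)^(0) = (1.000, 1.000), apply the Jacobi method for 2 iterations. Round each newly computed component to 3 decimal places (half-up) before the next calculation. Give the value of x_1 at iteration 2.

1.500

Iteration 1:
  x_1 = (5 - (-2)·1.000) / (4) = 1.750
  x_2 = (-1 - (-4)·1.000) / (6) = 0.500
Iteration 2:
  x_1 = (5 - (-2)·0.500) / (4) = 1.500
  x_2 = (-1 - (-4)·1.750) / (6) = 1.000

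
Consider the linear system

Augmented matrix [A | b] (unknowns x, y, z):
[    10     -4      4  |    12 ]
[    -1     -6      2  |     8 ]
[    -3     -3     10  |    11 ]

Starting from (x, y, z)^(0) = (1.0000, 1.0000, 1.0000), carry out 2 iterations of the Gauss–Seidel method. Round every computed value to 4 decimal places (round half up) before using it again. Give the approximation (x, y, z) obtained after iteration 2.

(0.2800, -1.0133, 0.8800)

Iteration 1:
  x = (12 - (-4)·1.0000 - (4)·1.0000) / (10) = 1.2000
  y = (8 - (-1)·1.2000 - (2)·1.0000) / (-6) = -1.2000
  z = (11 - (-3)·1.2000 - (-3)·-1.2000) / (10) = 1.1000
Iteration 2:
  x = (12 - (-4)·-1.2000 - (4)·1.1000) / (10) = 0.2800
  y = (8 - (-1)·0.2800 - (2)·1.1000) / (-6) = -1.0133
  z = (11 - (-3)·0.2800 - (-3)·-1.0133) / (10) = 0.8800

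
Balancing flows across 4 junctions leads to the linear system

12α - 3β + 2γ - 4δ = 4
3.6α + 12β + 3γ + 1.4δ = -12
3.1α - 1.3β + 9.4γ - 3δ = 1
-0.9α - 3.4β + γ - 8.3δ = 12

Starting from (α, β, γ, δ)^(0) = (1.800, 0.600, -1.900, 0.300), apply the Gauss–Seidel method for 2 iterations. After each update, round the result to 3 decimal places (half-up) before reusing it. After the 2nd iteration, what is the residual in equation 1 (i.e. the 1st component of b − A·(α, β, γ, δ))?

Iteration 1:
  α = (4 - (-3)·0.600 - (2)·-1.900 - (-4)·0.300) / (12) = 0.900
  β = (-12 - (3.6)·0.900 - (3)·-1.900 - (1.4)·0.300) / (12) = -0.830
  γ = (1 - (3.1)·0.900 - (-1.3)·-0.830 - (-3)·0.300) / (9.4) = -0.209
  δ = (12 - (-0.9)·0.900 - (-3.4)·-0.830 - (1)·-0.209) / (-8.3) = -1.229
Iteration 2:
  α = (4 - (-3)·-0.830 - (2)·-0.209 - (-4)·-1.229) / (12) = -0.249
  β = (-12 - (3.6)·-0.249 - (3)·-0.209 - (1.4)·-1.229) / (12) = -0.730
  γ = (1 - (3.1)·-0.249 - (-1.3)·-0.730 - (-3)·-1.229) / (9.4) = -0.305
  δ = (12 - (-0.9)·-0.249 - (-3.4)·-0.730 - (1)·-0.305) / (-8.3) = -1.156
Residual b − A·x = (0.784, 0.190, 0.222, 0.004)

0.784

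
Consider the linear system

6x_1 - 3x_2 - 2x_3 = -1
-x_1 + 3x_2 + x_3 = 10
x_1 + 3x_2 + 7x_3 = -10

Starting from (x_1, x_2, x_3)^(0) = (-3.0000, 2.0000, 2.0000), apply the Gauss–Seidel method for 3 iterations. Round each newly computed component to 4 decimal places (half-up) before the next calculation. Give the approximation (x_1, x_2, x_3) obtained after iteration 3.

(0.9345, 4.7798, -3.6106)

Iteration 1:
  x_1 = (-1 - (-3)·2.0000 - (-2)·2.0000) / (6) = 1.5000
  x_2 = (10 - (-1)·1.5000 - (1)·2.0000) / (3) = 3.1667
  x_3 = (-10 - (1)·1.5000 - (3)·3.1667) / (7) = -3.0000
Iteration 2:
  x_1 = (-1 - (-3)·3.1667 - (-2)·-3.0000) / (6) = 0.4167
  x_2 = (10 - (-1)·0.4167 - (1)·-3.0000) / (3) = 4.4722
  x_3 = (-10 - (1)·0.4167 - (3)·4.4722) / (7) = -3.4048
Iteration 3:
  x_1 = (-1 - (-3)·4.4722 - (-2)·-3.4048) / (6) = 0.9345
  x_2 = (10 - (-1)·0.9345 - (1)·-3.4048) / (3) = 4.7798
  x_3 = (-10 - (1)·0.9345 - (3)·4.7798) / (7) = -3.6106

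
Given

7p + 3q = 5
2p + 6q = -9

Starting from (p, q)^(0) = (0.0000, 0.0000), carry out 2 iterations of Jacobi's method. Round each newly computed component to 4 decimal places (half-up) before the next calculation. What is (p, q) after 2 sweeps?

Iteration 1:
  p = (5 - (3)·0.0000) / (7) = 0.7143
  q = (-9 - (2)·0.0000) / (6) = -1.5000
Iteration 2:
  p = (5 - (3)·-1.5000) / (7) = 1.3571
  q = (-9 - (2)·0.7143) / (6) = -1.7381

(1.3571, -1.7381)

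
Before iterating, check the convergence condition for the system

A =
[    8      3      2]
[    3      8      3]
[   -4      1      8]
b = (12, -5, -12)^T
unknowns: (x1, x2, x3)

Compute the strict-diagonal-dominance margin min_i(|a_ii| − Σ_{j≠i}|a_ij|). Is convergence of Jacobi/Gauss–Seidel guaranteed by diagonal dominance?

row 1: |8| − (3+2) = 3
row 2: |8| − (3+3) = 2
row 3: |8| − (4+1) = 3
minimum over rows = 2 → strictly diagonally dominant (convergence guaranteed)

2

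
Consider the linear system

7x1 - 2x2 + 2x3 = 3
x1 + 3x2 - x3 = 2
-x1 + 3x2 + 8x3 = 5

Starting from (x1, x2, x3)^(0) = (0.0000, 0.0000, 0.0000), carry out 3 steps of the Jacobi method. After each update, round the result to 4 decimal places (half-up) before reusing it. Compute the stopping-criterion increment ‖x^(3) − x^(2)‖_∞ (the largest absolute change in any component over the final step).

Iteration 1:
  x1 = (3 - (-2)·0.0000 - (2)·0.0000) / (7) = 0.4286
  x2 = (2 - (1)·0.0000 - (-1)·0.0000) / (3) = 0.6667
  x3 = (5 - (-1)·0.0000 - (3)·0.0000) / (8) = 0.6250
Iteration 2:
  x1 = (3 - (-2)·0.6667 - (2)·0.6250) / (7) = 0.4405
  x2 = (2 - (1)·0.4286 - (-1)·0.6250) / (3) = 0.7321
  x3 = (5 - (-1)·0.4286 - (3)·0.6667) / (8) = 0.4286
Iteration 3:
  x1 = (3 - (-2)·0.7321 - (2)·0.4286) / (7) = 0.5153
  x2 = (2 - (1)·0.4405 - (-1)·0.4286) / (3) = 0.6627
  x3 = (5 - (-1)·0.4405 - (3)·0.7321) / (8) = 0.4055
Change: (0.0748, -0.0694, -0.0231) → max |·| = 0.0748

0.0748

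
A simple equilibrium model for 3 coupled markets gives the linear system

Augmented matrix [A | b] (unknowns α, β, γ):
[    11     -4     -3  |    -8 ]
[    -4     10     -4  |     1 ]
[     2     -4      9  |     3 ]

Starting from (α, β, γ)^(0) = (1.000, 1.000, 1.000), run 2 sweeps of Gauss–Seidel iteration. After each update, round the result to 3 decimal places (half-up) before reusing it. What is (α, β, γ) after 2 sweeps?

Iteration 1:
  α = (-8 - (-4)·1.000 - (-3)·1.000) / (11) = -0.091
  β = (1 - (-4)·-0.091 - (-4)·1.000) / (10) = 0.464
  γ = (3 - (2)·-0.091 - (-4)·0.464) / (9) = 0.560
Iteration 2:
  α = (-8 - (-4)·0.464 - (-3)·0.560) / (11) = -0.406
  β = (1 - (-4)·-0.406 - (-4)·0.560) / (10) = 0.162
  γ = (3 - (2)·-0.406 - (-4)·0.162) / (9) = 0.496

(-0.406, 0.162, 0.496)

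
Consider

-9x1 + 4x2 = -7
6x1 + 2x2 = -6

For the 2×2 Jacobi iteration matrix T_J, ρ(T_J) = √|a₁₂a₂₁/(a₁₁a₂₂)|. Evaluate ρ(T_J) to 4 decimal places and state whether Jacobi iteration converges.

a₁₂a₂₁/(a₁₁a₂₂) = (4)·(6) / ((-9)·(2)) = -1.333333
ρ = √|-1.333333| = √1.333333 = 1.1547
ρ > 1, so Jacobi diverges

1.1547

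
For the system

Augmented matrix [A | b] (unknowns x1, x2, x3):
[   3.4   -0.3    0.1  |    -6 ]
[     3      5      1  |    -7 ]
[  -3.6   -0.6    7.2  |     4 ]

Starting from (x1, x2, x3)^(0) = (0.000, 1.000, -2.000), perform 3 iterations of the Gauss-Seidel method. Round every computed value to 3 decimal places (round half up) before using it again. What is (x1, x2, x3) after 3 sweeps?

Iteration 1:
  x1 = (-6 - (-0.3)·1.000 - (0.1)·-2.000) / (3.4) = -1.618
  x2 = (-7 - (3)·-1.618 - (1)·-2.000) / (5) = -0.029
  x3 = (4 - (-3.6)·-1.618 - (-0.6)·-0.029) / (7.2) = -0.256
Iteration 2:
  x1 = (-6 - (-0.3)·-0.029 - (0.1)·-0.256) / (3.4) = -1.760
  x2 = (-7 - (3)·-1.760 - (1)·-0.256) / (5) = -0.293
  x3 = (4 - (-3.6)·-1.760 - (-0.6)·-0.293) / (7.2) = -0.349
Iteration 3:
  x1 = (-6 - (-0.3)·-0.293 - (0.1)·-0.349) / (3.4) = -1.780
  x2 = (-7 - (3)·-1.780 - (1)·-0.349) / (5) = -0.262
  x3 = (4 - (-3.6)·-1.780 - (-0.6)·-0.262) / (7.2) = -0.356

(-1.780, -0.262, -0.356)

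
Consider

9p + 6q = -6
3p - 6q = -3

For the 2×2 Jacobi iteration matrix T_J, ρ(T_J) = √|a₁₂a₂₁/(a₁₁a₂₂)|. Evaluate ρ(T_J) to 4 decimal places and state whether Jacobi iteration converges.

0.5774

a₁₂a₂₁/(a₁₁a₂₂) = (6)·(3) / ((9)·(-6)) = -0.333333
ρ = √|-0.333333| = √0.333333 = 0.5774
ρ < 1, so Jacobi converges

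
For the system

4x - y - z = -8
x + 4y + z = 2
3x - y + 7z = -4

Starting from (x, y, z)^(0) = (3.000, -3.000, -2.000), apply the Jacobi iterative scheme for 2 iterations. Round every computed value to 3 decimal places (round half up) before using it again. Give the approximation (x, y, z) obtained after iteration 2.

(-2.509, 1.884, 0.857)

Iteration 1:
  x = (-8 - (-1)·-3.000 - (-1)·-2.000) / (4) = -3.250
  y = (2 - (1)·3.000 - (1)·-2.000) / (4) = 0.250
  z = (-4 - (3)·3.000 - (-1)·-3.000) / (7) = -2.286
Iteration 2:
  x = (-8 - (-1)·0.250 - (-1)·-2.286) / (4) = -2.509
  y = (2 - (1)·-3.250 - (1)·-2.286) / (4) = 1.884
  z = (-4 - (3)·-3.250 - (-1)·0.250) / (7) = 0.857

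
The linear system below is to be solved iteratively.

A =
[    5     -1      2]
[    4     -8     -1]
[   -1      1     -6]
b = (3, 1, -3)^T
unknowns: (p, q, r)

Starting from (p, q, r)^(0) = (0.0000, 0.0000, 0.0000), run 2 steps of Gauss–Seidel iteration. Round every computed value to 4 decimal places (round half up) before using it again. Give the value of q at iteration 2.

Iteration 1:
  p = (3 - (-1)·0.0000 - (2)·0.0000) / (5) = 0.6000
  q = (1 - (4)·0.6000 - (-1)·0.0000) / (-8) = 0.1750
  r = (-3 - (-1)·0.6000 - (1)·0.1750) / (-6) = 0.4292
Iteration 2:
  p = (3 - (-1)·0.1750 - (2)·0.4292) / (5) = 0.4633
  q = (1 - (4)·0.4633 - (-1)·0.4292) / (-8) = 0.0530
  r = (-3 - (-1)·0.4633 - (1)·0.0530) / (-6) = 0.4316

0.0530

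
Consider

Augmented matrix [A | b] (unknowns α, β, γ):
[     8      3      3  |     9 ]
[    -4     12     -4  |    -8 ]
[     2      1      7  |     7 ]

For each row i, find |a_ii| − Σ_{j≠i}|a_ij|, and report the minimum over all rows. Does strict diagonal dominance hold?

2

row 1: |8| − (3+3) = 2
row 2: |12| − (4+4) = 4
row 3: |7| − (2+1) = 4
minimum over rows = 2 → strictly diagonally dominant (convergence guaranteed)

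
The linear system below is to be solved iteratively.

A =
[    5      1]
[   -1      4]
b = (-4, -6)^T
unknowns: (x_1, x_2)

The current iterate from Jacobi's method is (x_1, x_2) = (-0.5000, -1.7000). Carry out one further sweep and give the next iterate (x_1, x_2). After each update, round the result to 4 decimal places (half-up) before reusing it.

One sweep:
  x_1 = (-4 - (1)·-1.7000) / (5) = -0.4600
  x_2 = (-6 - (-1)·-0.5000) / (4) = -1.6250

(-0.4600, -1.6250)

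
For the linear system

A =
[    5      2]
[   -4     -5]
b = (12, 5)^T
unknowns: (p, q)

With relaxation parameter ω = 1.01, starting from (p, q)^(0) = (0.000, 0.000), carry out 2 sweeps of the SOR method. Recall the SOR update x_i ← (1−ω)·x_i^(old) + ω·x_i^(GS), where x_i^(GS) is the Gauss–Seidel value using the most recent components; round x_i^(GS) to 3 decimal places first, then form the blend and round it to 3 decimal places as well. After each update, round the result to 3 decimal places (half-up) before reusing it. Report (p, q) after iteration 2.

Iteration 1:
  p: GS value = (12 - (2)·0.000) / (5) = 2.400;  p ← (1−ω)·0.000 + ω·2.400 = 2.424
  q: GS value = (5 - (-4)·2.424) / (-5) = -2.939;  q ← (1−ω)·0.000 + ω·-2.939 = -2.968
Iteration 2:
  p: GS value = (12 - (2)·-2.968) / (5) = 3.587;  p ← (1−ω)·2.424 + ω·3.587 = 3.599
  q: GS value = (5 - (-4)·3.599) / (-5) = -3.879;  q ← (1−ω)·-2.968 + ω·-3.879 = -3.888

(3.599, -3.888)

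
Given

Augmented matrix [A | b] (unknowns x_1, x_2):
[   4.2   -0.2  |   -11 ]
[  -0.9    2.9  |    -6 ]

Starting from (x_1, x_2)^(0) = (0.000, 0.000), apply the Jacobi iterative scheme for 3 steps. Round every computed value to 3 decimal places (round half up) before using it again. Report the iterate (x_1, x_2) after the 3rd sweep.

(-2.756, -2.912)

Iteration 1:
  x_1 = (-11 - (-0.2)·0.000) / (4.2) = -2.619
  x_2 = (-6 - (-0.9)·0.000) / (2.9) = -2.069
Iteration 2:
  x_1 = (-11 - (-0.2)·-2.069) / (4.2) = -2.718
  x_2 = (-6 - (-0.9)·-2.619) / (2.9) = -2.882
Iteration 3:
  x_1 = (-11 - (-0.2)·-2.882) / (4.2) = -2.756
  x_2 = (-6 - (-0.9)·-2.718) / (2.9) = -2.912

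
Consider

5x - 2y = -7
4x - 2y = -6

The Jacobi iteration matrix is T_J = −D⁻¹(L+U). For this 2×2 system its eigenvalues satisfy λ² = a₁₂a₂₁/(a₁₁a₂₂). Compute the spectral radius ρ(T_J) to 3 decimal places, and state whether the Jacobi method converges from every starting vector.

a₁₂a₂₁/(a₁₁a₂₂) = (-2)·(4) / ((5)·(-2)) = 0.800000
ρ = √|0.800000| = √0.800000 = 0.894
ρ < 1, so Jacobi converges

0.894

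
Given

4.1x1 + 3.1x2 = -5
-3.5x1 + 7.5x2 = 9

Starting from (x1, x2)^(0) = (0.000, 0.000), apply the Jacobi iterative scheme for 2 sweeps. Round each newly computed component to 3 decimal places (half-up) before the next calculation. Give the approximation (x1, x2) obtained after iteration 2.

(-2.127, 0.631)

Iteration 1:
  x1 = (-5 - (3.1)·0.000) / (4.1) = -1.220
  x2 = (9 - (-3.5)·0.000) / (7.5) = 1.200
Iteration 2:
  x1 = (-5 - (3.1)·1.200) / (4.1) = -2.127
  x2 = (9 - (-3.5)·-1.220) / (7.5) = 0.631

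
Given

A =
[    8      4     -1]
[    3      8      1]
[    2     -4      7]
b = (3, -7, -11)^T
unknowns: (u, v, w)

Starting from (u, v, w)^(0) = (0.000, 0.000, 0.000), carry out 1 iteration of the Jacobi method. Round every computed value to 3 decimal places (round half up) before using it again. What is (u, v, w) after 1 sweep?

(0.375, -0.875, -1.571)

Iteration 1:
  u = (3 - (4)·0.000 - (-1)·0.000) / (8) = 0.375
  v = (-7 - (3)·0.000 - (1)·0.000) / (8) = -0.875
  w = (-11 - (2)·0.000 - (-4)·0.000) / (7) = -1.571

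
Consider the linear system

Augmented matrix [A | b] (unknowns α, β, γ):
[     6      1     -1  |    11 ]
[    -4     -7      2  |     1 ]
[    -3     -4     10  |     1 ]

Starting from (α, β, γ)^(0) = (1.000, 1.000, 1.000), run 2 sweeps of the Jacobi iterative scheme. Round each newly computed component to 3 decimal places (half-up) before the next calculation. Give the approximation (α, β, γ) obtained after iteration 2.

(2.038, -0.962, 0.478)

Iteration 1:
  α = (11 - (1)·1.000 - (-1)·1.000) / (6) = 1.833
  β = (1 - (-4)·1.000 - (2)·1.000) / (-7) = -0.429
  γ = (1 - (-3)·1.000 - (-4)·1.000) / (10) = 0.800
Iteration 2:
  α = (11 - (1)·-0.429 - (-1)·0.800) / (6) = 2.038
  β = (1 - (-4)·1.833 - (2)·0.800) / (-7) = -0.962
  γ = (1 - (-3)·1.833 - (-4)·-0.429) / (10) = 0.478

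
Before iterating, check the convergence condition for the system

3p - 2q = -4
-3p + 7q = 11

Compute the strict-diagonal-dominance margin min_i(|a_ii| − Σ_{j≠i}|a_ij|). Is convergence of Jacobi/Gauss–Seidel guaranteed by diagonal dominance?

row 1: |3| − (2) = 1
row 2: |7| − (3) = 4
minimum over rows = 1 → strictly diagonally dominant (convergence guaranteed)

1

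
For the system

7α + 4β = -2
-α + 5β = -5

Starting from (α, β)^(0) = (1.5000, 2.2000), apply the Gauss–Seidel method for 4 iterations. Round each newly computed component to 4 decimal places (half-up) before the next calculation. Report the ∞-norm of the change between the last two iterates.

Iteration 1:
  α = (-2 - (4)·2.2000) / (7) = -1.5429
  β = (-5 - (-1)·-1.5429) / (5) = -1.3086
Iteration 2:
  α = (-2 - (4)·-1.3086) / (7) = 0.4621
  β = (-5 - (-1)·0.4621) / (5) = -0.9076
Iteration 3:
  α = (-2 - (4)·-0.9076) / (7) = 0.2329
  β = (-5 - (-1)·0.2329) / (5) = -0.9534
Iteration 4:
  α = (-2 - (4)·-0.9534) / (7) = 0.2591
  β = (-5 - (-1)·0.2591) / (5) = -0.9482
Change: (0.0262, 0.0052) → max |·| = 0.0262

0.0262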